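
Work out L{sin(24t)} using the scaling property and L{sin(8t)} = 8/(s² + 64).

Using L{f(at)} = (1/a)F(s/a) with a=3: L{sin(24t)} = (1/3) · 8/((s/3)² + 64) = (1/3) · 8·9/(s² + 576) = 24/(s² + 576)

Final answer: 24/(s² + 576)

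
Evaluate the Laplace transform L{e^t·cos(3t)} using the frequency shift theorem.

Frequency shift: L{e^(at)f(t)} = F(s-a). L{e^t·cos(3t)} = (s-1)/((s-1)² + 9)

Final answer: (s-1)/((s-1)² + 9)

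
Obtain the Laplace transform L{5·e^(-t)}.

L{e^(at)} = 1/(s-a), so L{e^(-t)} = 1/(s+1). Then L{5·e^(-t)} = 5/(s+1)

Final answer: 5/(s+1)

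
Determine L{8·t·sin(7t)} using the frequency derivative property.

L{sin(7t)} = 7/(s² + 49). By L{t·f(t)} = -F'(s): -d/ds[7/(s² + 49)] = -(7)·(-2s)/(s² + 49)² = 14s/(s² + 49)². Then L{8·t·sin(7t)} = 8·14s/(s² + 49)² = 112s/(s² + 49)²

Final answer: 112s/(s² + 49)²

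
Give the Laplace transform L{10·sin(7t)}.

L{sin(ωt)} = ω/(s² + ω²), so L{sin(7t)} = 7/(s² + 49). Then L{10·sin(7t)} = 10·7/(s² + 49) = 70/(s² + 49)

Final answer: 70/(s² + 49)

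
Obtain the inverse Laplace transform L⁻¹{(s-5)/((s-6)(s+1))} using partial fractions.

Using partial fractions, f(t) = (e^(6t) + 6e^(-t))/7

Final answer: (e^(6t) + 6e^(-t))/7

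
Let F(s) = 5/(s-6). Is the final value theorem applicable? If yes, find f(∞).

sF(s) = 5s/(s-6) has a pole at s = 6 in the right half-plane. Theorem does NOT apply (unstable system; f(t) = 5·e^(6t) grows without bound).

Final answer: Not applicable (unstable)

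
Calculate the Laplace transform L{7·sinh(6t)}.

L{sinh(ωt)} = ω/(s² - ω²), so L{sinh(6t)} = 6/(s² - 36). Then L{7·sinh(6t)} = 7·6/(s² - 36) = 42/(s² - 36)

Final answer: 42/(s² - 36)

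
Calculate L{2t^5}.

L{t^n} = n!/s^(n+1). So L{2t^5} = 2·5!/s^6 = 240/s^6

Final answer: 240/s^6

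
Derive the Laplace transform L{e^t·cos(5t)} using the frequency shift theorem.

Frequency shift: L{e^(at)f(t)} = F(s-a). L{e^t·cos(5t)} = (s-1)/((s-1)² + 25)

Final answer: (s-1)/((s-1)² + 25)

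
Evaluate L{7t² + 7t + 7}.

L{7t² + 7t + 7} = 7·2/s³ + 7/s² + 7/s = 14/s³ + 7/s² + 7/s

Final answer: 14/s³ + 7/s² + 7/s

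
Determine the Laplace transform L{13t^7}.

L{13t^7} = 13 · L{t^7} = 13 · 5040/s^8 = 65520/s^8

Final answer: 65520/s^8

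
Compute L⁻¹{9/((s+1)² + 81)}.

Form: b/((s-a)² + b²) → e^(at)sin(bt). With a=-1, b=9

Final answer: e^(-t)·sin(9t)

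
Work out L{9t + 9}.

L{9t + 9} = 9·L{t} + 9·L{1} = 9/s² + 9/s

Final answer: 9/s² + 9/s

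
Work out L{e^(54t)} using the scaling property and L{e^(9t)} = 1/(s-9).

Using L{f(at)} = (1/a)F(s/a) with a=6 and f(t) = e^(9t): L{e^(54t)} = (1/6) · 1/((s/6)-9) = (1/6) · 6/(s-54) = 1/(s-54)

Final answer: 1/(s-54)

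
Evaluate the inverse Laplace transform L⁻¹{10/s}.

L⁻¹{c/s} = c, so L⁻¹{10/s} = 10

Final answer: 10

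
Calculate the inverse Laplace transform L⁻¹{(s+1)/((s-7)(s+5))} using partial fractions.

Using partial fractions, f(t) = (8e^(7t) + 4e^(-5t))/12

Final answer: (8e^(7t) + 4e^(-5t))/12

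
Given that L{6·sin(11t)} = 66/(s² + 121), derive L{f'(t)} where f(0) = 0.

L{f'(t)} = s·F(s) - f(0) = s·66/(s² + 121) - 0 = 66s/(s² + 121)

Final answer: 66s/(s² + 121)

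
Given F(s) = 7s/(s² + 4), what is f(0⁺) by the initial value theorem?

f(0⁺) = lim_{s→∞} s·7s/(s² + 4) = lim_{s→∞} 7s²/(s² + 4) = 7

Final answer: 7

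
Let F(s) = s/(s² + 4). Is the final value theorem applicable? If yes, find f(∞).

The final value theorem requires all poles of sF(s) in the left half-plane. sF(s) = s²/(s² + 4) has poles at s = ±2i (imaginary axis). Theorem does NOT apply (oscillatory system).

Final answer: Not applicable (oscillatory)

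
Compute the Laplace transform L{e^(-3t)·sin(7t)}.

L{e^(at)·sin(ωt)} = ω/((s-a)² + ω²), so L{e^(-3t)·sin(7t)} = 7/((s+3)² + 49)

Final answer: 7/((s+3)² + 49)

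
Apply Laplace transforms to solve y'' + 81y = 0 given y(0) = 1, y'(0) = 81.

L{y''} + 81L{y} = 0. s²Y - s - 81 + 81Y = 0. Y(s² + 81) = s + 81. Y = (s + 81)/(s² + 81). Inverting: y(t) = cos(9t) + 9sin(9t)

Final answer: y(t) = cos(9t) + 9sin(9t)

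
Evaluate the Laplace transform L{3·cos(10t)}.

L{cos(ωt)} = s/(s² + ω²), so L{cos(10t)} = s/(s² + 100). Then L{3·cos(10t)} = 3·s/(s² + 100) = 3s/(s² + 100)

Final answer: 3s/(s² + 100)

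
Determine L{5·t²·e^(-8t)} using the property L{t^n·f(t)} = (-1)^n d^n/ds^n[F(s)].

L{e^(-8t)} = 1/(s+8). d/ds[1/(s+8)] = -1/(s+8)². d²/ds²[1/(s+8)] = 2/(s+8)³. So L{t²·e^(-8t)} = (-1)² · 2/(s+8)³ = 2/(s+8)³. Then L{5·t²·e^(-8t)} = 5·2/(s+8)³ = 10/(s+8)³

Final answer: 10/(s+8)³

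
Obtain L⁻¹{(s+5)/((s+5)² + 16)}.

Using frequency shift: L⁻¹{(s-a)/((s-a)² + b²)} = e^(at)cos(bt). Here a=-5, b=4

Final answer: e^(-5t)·cos(4t)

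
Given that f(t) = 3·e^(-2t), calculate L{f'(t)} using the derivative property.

f(0) = 3, F(s) = 3/(s+2). L{f'(t)} = s·F(s) - f(0) = 3s/(s+2) - 3 = (3s - 3(s+2))/(s+2) = -6/(s+2)

Final answer: -6/(s+2)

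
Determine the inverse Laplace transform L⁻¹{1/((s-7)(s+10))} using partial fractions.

Decompose: A/(s-7) + B/(s+10). A = 1/17, B = -1/17. f(t) = (e^(7t) - e^(-10t))/17

Final answer: (e^(7t) - e^(-10t))/17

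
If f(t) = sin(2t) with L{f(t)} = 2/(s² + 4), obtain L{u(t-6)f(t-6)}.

Time shift theorem: L{u(t-a)f(t-a)} = e^(-as)F(s). Here a=6, F(s) = 2/(s² + 4), so L{u(t-6)f(t-6)} = e^(-6s)·2/(s² + 4)

Final answer: e^(-6s)·2/(s² + 4)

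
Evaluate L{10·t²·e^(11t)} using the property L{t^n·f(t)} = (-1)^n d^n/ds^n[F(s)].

L{e^(11t)} = 1/(s-11). d/ds[1/(s-11)] = -1/(s-11)². d²/ds²[1/(s-11)] = 2/(s-11)³. So L{t²·e^(11t)} = (-1)² · 2/(s-11)³ = 2/(s-11)³. Then L{10·t²·e^(11t)} = 10·2/(s-11)³ = 20/(s-11)³

Final answer: 20/(s-11)³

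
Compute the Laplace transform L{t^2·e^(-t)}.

L{t^n·e^(at)} = n!/(s-a)^(n+1), so L{t^2·e^(-t)} = 2/(s+1)^3

Final answer: 2/(s+1)^3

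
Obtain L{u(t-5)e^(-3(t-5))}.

u(t-a)f(t-a) with f(t)=e^(-3t). L{e^(-3t)} = 1/(s+3). By time shift: e^(-5s)/(s+3)

Final answer: e^(-5s)/(s+3)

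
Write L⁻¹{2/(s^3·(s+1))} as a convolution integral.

2/(s^3·(s+1)) = (2/s^3)·(1/(s+1)) = L{t^2}·L{e^(-t)}. So f(t) = t^2*e^(-t) = ∫₀ᵗ τ^2·e^(-(t-τ)) dτ

Final answer: ∫₀ᵗ τ^2·e^(-(t-τ)) dτ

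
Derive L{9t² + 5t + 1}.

L{9t² + 5t + 1} = 9·2/s³ + 5/s² + 1/s = 18/s³ + 5/s² + 1/s

Final answer: 18/s³ + 5/s² + 1/s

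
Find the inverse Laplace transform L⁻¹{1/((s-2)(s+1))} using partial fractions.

Decompose: A/(s-2) + B/(s+1). A = 1/3, B = -1/3. f(t) = (e^(2t) - e^(-t))/3

Final answer: (e^(2t) - e^(-t))/3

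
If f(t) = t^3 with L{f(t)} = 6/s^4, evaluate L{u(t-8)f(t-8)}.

Time shift theorem: L{u(t-a)f(t-a)} = e^(-as)F(s). Here a=8, F(s) = 6/s^4, so L{u(t-8)f(t-8)} = e^(-8s)·6/s^4

Final answer: e^(-8s)·6/s^4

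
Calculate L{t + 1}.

L{t + 1} = L{t} + L{1} = 1/s² + 1/s

Final answer: 1/s² + 1/s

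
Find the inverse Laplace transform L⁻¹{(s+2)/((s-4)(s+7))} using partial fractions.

Using partial fractions, f(t) = (6e^(4t) + 5e^(-7t))/11

Final answer: (6e^(4t) + 5e^(-7t))/11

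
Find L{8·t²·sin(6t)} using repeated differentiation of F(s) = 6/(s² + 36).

F(s) = 6/(s² + 36). F'(s) = -12s/(s² + 36)². F''(s) = -12(36 - 3s²)/(s² + 36)³ = (36s² - 432)/(s² + 36)³. So L{t²·sin(6t)} = (-1)² F''(s) = (36s² - 432)/(s² + 36)³. Then L{8·t²·sin(6t)} = 8·(36s² - 432)/(s² + 36)³ = (288s² - 3456)/(s² + 36)³

Final answer: (288s² - 3456)/(s² + 36)³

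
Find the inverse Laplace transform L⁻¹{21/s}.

L⁻¹{c/s} = c, so L⁻¹{21/s} = 21

Final answer: 21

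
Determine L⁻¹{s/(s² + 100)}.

This is the form c·s/(s² + a²) with a = 10. L⁻¹ = cos(10t)

Final answer: cos(10t)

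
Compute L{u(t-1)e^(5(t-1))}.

u(t-a)f(t-a) with f(t)=e^(5t). L{e^(5t)} = 1/(s-5). By time shift: e^(-s)/(s-5)

Final answer: e^(-s)/(s-5)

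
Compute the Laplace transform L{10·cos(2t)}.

L{cos(ωt)} = s/(s² + ω²), so L{cos(2t)} = s/(s² + 4). Then L{10·cos(2t)} = 10·s/(s² + 4) = 10s/(s² + 4)

Final answer: 10s/(s² + 4)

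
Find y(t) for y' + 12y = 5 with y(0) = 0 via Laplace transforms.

sY + 12Y = 5/s. Y = 5/(s(s+12)). Partial fractions: Y = 5/12/s - 5/12/(s+12)

Final answer: y(t) = 5/12(1 - e^(-12t))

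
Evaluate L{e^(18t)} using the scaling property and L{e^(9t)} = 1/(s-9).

Using L{f(at)} = (1/a)F(s/a) with a=2 and f(t) = e^(9t): L{e^(18t)} = (1/2) · 1/((s/2)-9) = (1/2) · 2/(s-18) = 1/(s-18)

Final answer: 1/(s-18)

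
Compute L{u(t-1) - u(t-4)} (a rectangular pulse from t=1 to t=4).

L{u(t-a)} = e^(-as)/s. L{u(t-1) - u(t-4)} = (e^(-s) - e^(-4s))/s

Final answer: (e^(-s) - e^(-4s))/s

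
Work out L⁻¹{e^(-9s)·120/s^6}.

L⁻¹{120/s^6} = t^5. By the time shift theorem, L⁻¹{e^(-as)F(s)} = u(t-a)f(t-a) with a=9, so L⁻¹{e^(-9s)·120/s^6} = u(t-9)·(t-9)^5

Final answer: u(t-9)·(t-9)^5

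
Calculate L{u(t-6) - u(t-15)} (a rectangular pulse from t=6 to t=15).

L{u(t-a)} = e^(-as)/s. L{u(t-6) - u(t-15)} = (e^(-6s) - e^(-15s))/s

Final answer: (e^(-6s) - e^(-15s))/s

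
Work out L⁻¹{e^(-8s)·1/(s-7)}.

L⁻¹{1/(s-7)} = e^(7t). By the time shift theorem, L⁻¹{e^(-as)F(s)} = u(t-a)f(t-a) with a=8, so L⁻¹{e^(-8s)·1/(s-7)} = u(t-8)·e^(7(t-8))

Final answer: u(t-8)·e^(7(t-8))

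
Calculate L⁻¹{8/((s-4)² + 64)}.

Form: b/((s-a)² + b²) → e^(at)sin(bt). With a=4, b=8

Final answer: e^(4t)·sin(8t)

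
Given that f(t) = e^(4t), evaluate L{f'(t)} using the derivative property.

f(0) = 1, F(s) = 1/(s-4). L{f'(t)} = s·F(s) - f(0) = s/(s-4) - 1 = (s - (s-4))/(s-4) = 4/(s-4)

Final answer: 4/(s-4)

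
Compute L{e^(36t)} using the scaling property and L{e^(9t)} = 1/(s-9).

Using L{f(at)} = (1/a)F(s/a) with a=4 and f(t) = e^(9t): L{e^(36t)} = (1/4) · 1/((s/4)-9) = (1/4) · 4/(s-36) = 1/(s-36)

Final answer: 1/(s-36)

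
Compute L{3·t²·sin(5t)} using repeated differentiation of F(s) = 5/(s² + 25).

F(s) = 5/(s² + 25). F'(s) = -10s/(s² + 25)². F''(s) = -10(25 - 3s²)/(s² + 25)³ = (30s² - 250)/(s² + 25)³. So L{t²·sin(5t)} = (-1)² F''(s) = (30s² - 250)/(s² + 25)³. Then L{3·t²·sin(5t)} = 3·(30s² - 250)/(s² + 25)³ = (90s² - 750)/(s² + 25)³

Final answer: (90s² - 750)/(s² + 25)³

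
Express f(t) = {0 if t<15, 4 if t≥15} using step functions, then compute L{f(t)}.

f(t) = 4·u(t-15). L{u(t-15)} = e^(-15s)/s, so L{f(t)} = 4·e^(-15s)/s

Final answer: 4·e^(-15s)/s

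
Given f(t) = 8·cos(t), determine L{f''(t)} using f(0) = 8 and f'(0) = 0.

F(s) = 8s/(s² + 1). L{f''(t)} = s²F(s) - sf(0) - f'(0) = 8s³/(s² + 1) - 8s = (8s³ - 8s(s² + 1))/(s² + 1) = -8s/(s² + 1)

Final answer: -8s/(s² + 1)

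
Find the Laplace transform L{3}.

L{3} = 3 · L{1} = 3/s

Final answer: 3/s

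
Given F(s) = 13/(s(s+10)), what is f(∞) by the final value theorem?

f(∞) = lim_{s→0} s·13/(s(s+10)) = lim_{s→0} 13/(s+10) = 13/10 = 13/10

Final answer: 13/10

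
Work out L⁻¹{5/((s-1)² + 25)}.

Form: b/((s-a)² + b²) → e^(at)sin(bt). With a=1, b=5

Final answer: e^t·sin(5t)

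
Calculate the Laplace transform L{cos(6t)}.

L{cos(ωt)} = s/(s² + ω²), so L{cos(6t)} = s/(s² + 36)

Final answer: s/(s² + 36)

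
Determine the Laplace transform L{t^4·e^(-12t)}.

L{t^n·e^(at)} = n!/(s-a)^(n+1), so L{t^4·e^(-12t)} = 24/(s+12)^5

Final answer: 24/(s+12)^5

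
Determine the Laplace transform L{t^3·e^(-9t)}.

L{t^n·e^(at)} = n!/(s-a)^(n+1), so L{t^3·e^(-9t)} = 6/(s+9)^4

Final answer: 6/(s+9)^4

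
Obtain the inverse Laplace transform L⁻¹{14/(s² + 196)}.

L⁻¹{14/(s² + 196)} = sin(14t)

Final answer: sin(14t)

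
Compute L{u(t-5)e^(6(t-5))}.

u(t-a)f(t-a) with f(t)=e^(6t). L{e^(6t)} = 1/(s-6). By time shift: e^(-5s)/(s-6)

Final answer: e^(-5s)/(s-6)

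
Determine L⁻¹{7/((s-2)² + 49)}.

Form: b/((s-a)² + b²) → e^(at)sin(bt). With a=2, b=7

Final answer: e^(2t)·sin(7t)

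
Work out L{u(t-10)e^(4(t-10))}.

u(t-a)f(t-a) with f(t)=e^(4t). L{e^(4t)} = 1/(s-4). By time shift: e^(-10s)/(s-4)

Final answer: e^(-10s)/(s-4)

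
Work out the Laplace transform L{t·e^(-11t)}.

L{t^n·e^(at)} = n!/(s-a)^(n+1), so L{t·e^(-11t)} = 1/(s+11)^2

Final answer: 1/(s+11)^2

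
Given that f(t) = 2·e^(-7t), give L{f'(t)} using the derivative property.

f(0) = 2, F(s) = 2/(s+7). L{f'(t)} = s·F(s) - f(0) = 2s/(s+7) - 2 = (2s - 2(s+7))/(s+7) = -14/(s+7)

Final answer: -14/(s+7)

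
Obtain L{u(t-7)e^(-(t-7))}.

u(t-a)f(t-a) with f(t)=e^(-t). L{e^(-t)} = 1/(s+1). By time shift: e^(-7s)/(s+1)

Final answer: e^(-7s)/(s+1)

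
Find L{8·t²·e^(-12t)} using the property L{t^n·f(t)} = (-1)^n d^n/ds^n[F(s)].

L{e^(-12t)} = 1/(s+12). d/ds[1/(s+12)] = -1/(s+12)². d²/ds²[1/(s+12)] = 2/(s+12)³. So L{t²·e^(-12t)} = (-1)² · 2/(s+12)³ = 2/(s+12)³. Then L{8·t²·e^(-12t)} = 8·2/(s+12)³ = 16/(s+12)³

Final answer: 16/(s+12)³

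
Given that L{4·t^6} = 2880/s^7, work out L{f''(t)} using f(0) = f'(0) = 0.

L{f''(t)} = s²F(s) - sf(0) - f'(0) = s²·2880/s^7 - 0 - 0 = 2880/s^5

Final answer: 2880/s^5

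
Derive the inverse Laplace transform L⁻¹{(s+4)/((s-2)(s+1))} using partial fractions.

Using partial fractions, f(t) = (6e^(2t) - 3e^(-t))/3

Final answer: (6e^(2t) - 3e^(-t))/3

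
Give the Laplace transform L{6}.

L{6} = 6 · L{1} = 6/s

Final answer: 6/s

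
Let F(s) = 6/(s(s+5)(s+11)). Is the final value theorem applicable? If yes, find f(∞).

Poles of sF(s) = 6/((s+5)(s+11)) are at s = -5 and s = -11, both in the left half-plane. Theorem applies. f(∞) = lim_{s→0} sF(s) = 6/(5·11) = 6/55

Final answer: 6/55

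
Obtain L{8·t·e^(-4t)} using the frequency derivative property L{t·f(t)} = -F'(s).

L{e^(-4t)} = 1/(s+4). By frequency derivative: L{t·e^(-4t)} = -d/ds[1/(s+4)] = -(-1)/(s+4)² = 1/(s+4)². Then L{8·t·e^(-4t)} = 8·1/(s+4)² = 8/(s+4)²

Final answer: 8/(s+4)²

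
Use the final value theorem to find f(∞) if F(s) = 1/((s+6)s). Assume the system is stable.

f(∞) = lim_{s→0} sF(s) = lim_{s→0} 1/(s+6) = 1/6

Final answer: 1/6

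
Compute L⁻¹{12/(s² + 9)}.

This is the form c·a/(s² + a²) with a = 3, c = 4. L⁻¹ = 4·sin(3t)

Final answer: 4·sin(3t)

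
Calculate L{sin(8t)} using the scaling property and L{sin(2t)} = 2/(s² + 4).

Using L{f(at)} = (1/a)F(s/a) with a=4: L{sin(8t)} = (1/4) · 2/((s/4)² + 4) = (1/4) · 2·16/(s² + 64) = 8/(s² + 64)

Final answer: 8/(s² + 64)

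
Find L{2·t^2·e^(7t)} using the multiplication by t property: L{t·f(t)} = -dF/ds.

Using L{t^n·e^(at)} = n!/(s-a)^(n+1), L{t^2·e^(7t)} = 2/(s-7)^3, so L{2·t^2·e^(7t)} = 2·2/(s-7)^3 = 4/(s-7)^3

Final answer: 4/(s-7)^3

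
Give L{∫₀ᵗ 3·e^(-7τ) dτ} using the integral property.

L{∫₀ᵗ f(τ)dτ} = F(s)/s with F(s) = 3/(s+7), so L{∫₀ᵗ 3·e^(-7τ) dτ} = 3/(s(s+7))

Final answer: 3/(s(s+7))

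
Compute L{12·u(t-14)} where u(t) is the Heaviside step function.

L{u(t-a)} = e^(-as)/s. Here a=14, so L{u(t-14)} = e^(-14s)/s, and L{12·u(t-14)} = 12·e^(-14s)/s

Final answer: 12·e^(-14s)/s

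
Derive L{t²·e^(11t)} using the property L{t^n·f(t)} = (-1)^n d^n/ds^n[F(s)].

L{e^(11t)} = 1/(s-11). d/ds[1/(s-11)] = -1/(s-11)². d²/ds²[1/(s-11)] = 2/(s-11)³. So L{t²·e^(11t)} = (-1)² · 2/(s-11)³ = 2/(s-11)³

Final answer: 2/(s-11)³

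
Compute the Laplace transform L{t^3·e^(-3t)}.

L{t^n·e^(at)} = n!/(s-a)^(n+1), so L{t^3·e^(-3t)} = 6/(s+3)^4

Final answer: 6/(s+3)^4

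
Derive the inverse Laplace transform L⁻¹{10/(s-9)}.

L⁻¹{1/(s-a)} = e^(at), so L⁻¹{1/(s-9)} = e^(9t), and L⁻¹{10/(s-9)} = 10·e^(9t)

Final answer: 10·e^(9t)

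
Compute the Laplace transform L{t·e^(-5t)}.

L{t^n·e^(at)} = n!/(s-a)^(n+1), so L{t·e^(-5t)} = 1/(s+5)^2

Final answer: 1/(s+5)^2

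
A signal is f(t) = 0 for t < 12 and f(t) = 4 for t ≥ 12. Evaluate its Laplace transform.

f(t) = 4·u(t-12). L{u(t-12)} = e^(-12s)/s, so L{f(t)} = 4·e^(-12s)/s

Final answer: 4·e^(-12s)/s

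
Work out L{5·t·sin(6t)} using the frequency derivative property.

L{sin(6t)} = 6/(s² + 36). By L{t·f(t)} = -F'(s): -d/ds[6/(s² + 36)] = -(6)·(-2s)/(s² + 36)² = 12s/(s² + 36)². Then L{5·t·sin(6t)} = 5·12s/(s² + 36)² = 60s/(s² + 36)²

Final answer: 60s/(s² + 36)²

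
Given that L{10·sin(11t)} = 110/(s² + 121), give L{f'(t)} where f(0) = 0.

L{f'(t)} = s·F(s) - f(0) = s·110/(s² + 121) - 0 = 110s/(s² + 121)

Final answer: 110s/(s² + 121)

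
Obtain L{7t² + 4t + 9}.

L{7t² + 4t + 9} = 7·2/s³ + 4/s² + 9/s = 14/s³ + 4/s² + 9/s

Final answer: 14/s³ + 4/s² + 9/s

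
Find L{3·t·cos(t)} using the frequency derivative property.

L{cos(t)} = s/(s² + 1). Derivative: d/ds[s/(s² + 1)] = [(s² + 1) - s·2s]/(s² + 1)² = (1 - s²)/(s² + 1)². So L{t·cos(t)} = -F'(s) = (s² - 1)/(s² + 1)². Then L{3·t·cos(t)} = 3·(s² - 1)/(s² + 1)²

Final answer: 3·(s² - 1)/(s² + 1)²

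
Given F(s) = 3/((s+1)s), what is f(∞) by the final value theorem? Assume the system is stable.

f(∞) = lim_{s→0} sF(s) = lim_{s→0} 3/(s+1) = 3

Final answer: 3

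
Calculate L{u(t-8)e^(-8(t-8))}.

u(t-a)f(t-a) with f(t)=e^(-8t). L{e^(-8t)} = 1/(s+8). By time shift: e^(-8s)/(s+8)

Final answer: e^(-8s)/(s+8)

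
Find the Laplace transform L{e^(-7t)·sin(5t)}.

L{e^(at)·sin(ωt)} = ω/((s-a)² + ω²), so L{e^(-7t)·sin(5t)} = 5/((s+7)² + 25)

Final answer: 5/((s+7)² + 25)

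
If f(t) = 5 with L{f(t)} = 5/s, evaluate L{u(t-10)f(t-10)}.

Time shift theorem: L{u(t-a)f(t-a)} = e^(-as)F(s). Here a=10, F(s) = 5/s, so L{u(t-10)f(t-10)} = e^(-10s)·5/s

Final answer: e^(-10s)·5/s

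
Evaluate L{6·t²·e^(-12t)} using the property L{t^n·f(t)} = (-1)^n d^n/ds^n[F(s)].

L{e^(-12t)} = 1/(s+12). d/ds[1/(s+12)] = -1/(s+12)². d²/ds²[1/(s+12)] = 2/(s+12)³. So L{t²·e^(-12t)} = (-1)² · 2/(s+12)³ = 2/(s+12)³. Then L{6·t²·e^(-12t)} = 6·2/(s+12)³ = 12/(s+12)³

Final answer: 12/(s+12)³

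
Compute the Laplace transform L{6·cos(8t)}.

L{cos(ωt)} = s/(s² + ω²), so L{cos(8t)} = s/(s² + 64). Then L{6·cos(8t)} = 6·s/(s² + 64) = 6s/(s² + 64)

Final answer: 6s/(s² + 64)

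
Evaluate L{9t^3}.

L{t^n} = n!/s^(n+1). So L{9t^3} = 9·3!/s^4 = 54/s^4

Final answer: 54/s^4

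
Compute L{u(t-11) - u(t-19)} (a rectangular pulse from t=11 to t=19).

L{u(t-a)} = e^(-as)/s. L{u(t-11) - u(t-19)} = (e^(-11s) - e^(-19s))/s

Final answer: (e^(-11s) - e^(-19s))/s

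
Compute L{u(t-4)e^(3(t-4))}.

u(t-a)f(t-a) with f(t)=e^(3t). L{e^(3t)} = 1/(s-3). By time shift: e^(-4s)/(s-3)

Final answer: e^(-4s)/(s-3)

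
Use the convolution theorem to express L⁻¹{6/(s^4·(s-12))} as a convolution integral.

6/(s^4·(s-12)) = (6/s^4)·(1/(s-12)) = L{t^3}·L{e^(12t)}. So f(t) = t^3*e^(12t) = ∫₀ᵗ τ^3·e^(12(t-τ)) dτ

Final answer: ∫₀ᵗ τ^3·e^(12(t-τ)) dτ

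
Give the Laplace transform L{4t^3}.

L{4t^3} = 4 · L{t^3} = 4 · 6/s^4 = 24/s^4

Final answer: 24/s^4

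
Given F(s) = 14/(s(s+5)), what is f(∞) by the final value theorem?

f(∞) = lim_{s→0} s·14/(s(s+5)) = lim_{s→0} 14/(s+5) = 14/5 = 14/5

Final answer: 14/5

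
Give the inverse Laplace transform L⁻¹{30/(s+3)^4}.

L⁻¹{n!/(s-a)^(n+1)} = t^n·e^(at) with n=3, a=-3. So L⁻¹{6/(s+3)^4} = t^3·e^(-3t), and L⁻¹{30/(s+3)^4} = (30/6)·t^3·e^(-3t) = 5·t^3·e^(-3t)

Final answer: 5·t^3·e^(-3t)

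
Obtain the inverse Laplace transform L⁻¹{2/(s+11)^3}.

L⁻¹{n!/(s-a)^(n+1)} = t^n·e^(at), so L⁻¹{2/(s+11)^3} = t^2·e^(-11t)

Final answer: t^2·e^(-11t)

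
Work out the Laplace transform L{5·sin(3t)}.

L{sin(ωt)} = ω/(s² + ω²), so L{sin(3t)} = 3/(s² + 9). Then L{5·sin(3t)} = 5·3/(s² + 9) = 15/(s² + 9)

Final answer: 15/(s² + 9)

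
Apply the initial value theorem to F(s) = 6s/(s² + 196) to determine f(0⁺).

f(0⁺) = lim_{s→∞} s·6s/(s² + 196) = lim_{s→∞} 6s²/(s² + 196) = 6

Final answer: 6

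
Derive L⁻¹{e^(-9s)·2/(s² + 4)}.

L⁻¹{2/(s² + 4)} = sin(2t). By the time shift theorem, L⁻¹{e^(-as)F(s)} = u(t-a)f(t-a) with a=9, so L⁻¹{e^(-9s)·2/(s² + 4)} = u(t-9)·sin(2(t-9))

Final answer: u(t-9)·sin(2(t-9))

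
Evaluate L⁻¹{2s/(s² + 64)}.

This is the form c·s/(s² + a²) with a = 8, c = 2. L⁻¹ = 2·cos(8t)

Final answer: 2·cos(8t)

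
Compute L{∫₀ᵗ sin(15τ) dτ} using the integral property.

L{∫₀ᵗ f(τ)dτ} = F(s)/s with F(s) = 15/(s² + 225), so the result is (15/(s² + 225))/s = 15/(s(s² + 225))

Final answer: 15/(s(s² + 225))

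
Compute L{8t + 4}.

L{8t + 4} = 8·L{t} + 4·L{1} = 8/s² + 4/s

Final answer: 8/s² + 4/s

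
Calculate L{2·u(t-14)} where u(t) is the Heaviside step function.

L{u(t-a)} = e^(-as)/s. Here a=14, so L{u(t-14)} = e^(-14s)/s, and L{2·u(t-14)} = 2·e^(-14s)/s

Final answer: 2·e^(-14s)/s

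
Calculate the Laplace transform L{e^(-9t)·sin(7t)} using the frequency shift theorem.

Frequency shift: L{e^(at)f(t)} = F(s-a). L{e^(-9t)·sin(7t)} = 7/((s+9)² + 49)

Final answer: 7/((s+9)² + 49)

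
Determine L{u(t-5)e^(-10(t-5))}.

u(t-a)f(t-a) with f(t)=e^(-10t). L{e^(-10t)} = 1/(s+10). By time shift: e^(-5s)/(s+10)

Final answer: e^(-5s)/(s+10)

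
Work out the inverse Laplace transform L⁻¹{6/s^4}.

L⁻¹{n!/s^(n+1)} = t^n with n=3. So L⁻¹{6/s^4} = t^3

Final answer: t^3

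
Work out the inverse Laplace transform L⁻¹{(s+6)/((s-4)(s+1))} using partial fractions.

Using partial fractions, f(t) = (10e^(4t) - 5e^(-t))/5

Final answer: (10e^(4t) - 5e^(-t))/5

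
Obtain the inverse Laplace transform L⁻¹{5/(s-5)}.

L⁻¹{1/(s-a)} = e^(at), so L⁻¹{1/(s-5)} = e^(5t), and L⁻¹{5/(s-5)} = 5·e^(5t)

Final answer: 5·e^(5t)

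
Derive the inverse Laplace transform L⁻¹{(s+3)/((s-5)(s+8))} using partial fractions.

Using partial fractions, f(t) = (8e^(5t) + 5e^(-8t))/13

Final answer: (8e^(5t) + 5e^(-8t))/13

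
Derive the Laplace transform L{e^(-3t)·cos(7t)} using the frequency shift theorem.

Frequency shift: L{e^(at)f(t)} = F(s-a). L{e^(-3t)·cos(7t)} = (s+3)/((s+3)² + 49)

Final answer: (s+3)/((s+3)² + 49)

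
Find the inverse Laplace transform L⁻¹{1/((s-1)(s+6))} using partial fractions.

Decompose: A/(s-1) + B/(s+6). A = 1/7, B = -1/7. f(t) = (e^t - e^(-6t))/7

Final answer: (e^t - e^(-6t))/7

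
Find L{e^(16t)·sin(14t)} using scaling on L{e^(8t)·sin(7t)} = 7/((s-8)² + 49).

Scaling with a=2: L{e^(16t)·sin(14t)} = (1/2) · 7/((s/2-8)² + 49). Simplifying: 14/((s-16)² + 196)

Final answer: 14/((s-16)² + 196)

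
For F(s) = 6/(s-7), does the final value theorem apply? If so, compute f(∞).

sF(s) = 6s/(s-7) has a pole at s = 7 in the right half-plane. Theorem does NOT apply (unstable system; f(t) = 6·e^(7t) grows without bound).

Final answer: Not applicable (unstable)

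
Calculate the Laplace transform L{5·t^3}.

L{t^n} = n!/s^(n+1), so L{t^3} = 6/s^4. Then L{5·t^3} = 5·6/s^4 = 30/s^4

Final answer: 30/s^4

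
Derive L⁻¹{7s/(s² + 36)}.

This is the form c·s/(s² + a²) with a = 6, c = 7. L⁻¹ = 7·cos(6t)

Final answer: 7·cos(6t)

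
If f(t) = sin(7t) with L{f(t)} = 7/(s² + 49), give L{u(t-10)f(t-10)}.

Time shift theorem: L{u(t-a)f(t-a)} = e^(-as)F(s). Here a=10, F(s) = 7/(s² + 49), so L{u(t-10)f(t-10)} = e^(-10s)·7/(s² + 49)

Final answer: e^(-10s)·7/(s² + 49)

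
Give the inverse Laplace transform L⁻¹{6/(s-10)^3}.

L⁻¹{n!/(s-a)^(n+1)} = t^n·e^(at) with n=2, a=10. So L⁻¹{2/(s-10)^3} = t^2·e^(10t), and L⁻¹{6/(s-10)^3} = (6/2)·t^2·e^(10t) = 3·t^2·e^(10t)

Final answer: 3·t^2·e^(10t)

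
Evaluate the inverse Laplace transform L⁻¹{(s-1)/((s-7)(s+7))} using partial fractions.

Using partial fractions, f(t) = (6e^(7t) + 8e^(-7t))/14

Final answer: (6e^(7t) + 8e^(-7t))/14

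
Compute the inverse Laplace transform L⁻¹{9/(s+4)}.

L⁻¹{1/(s-a)} = e^(at), so L⁻¹{1/(s+4)} = e^(-4t), and L⁻¹{9/(s+4)} = 9·e^(-4t)

Final answer: 9·e^(-4t)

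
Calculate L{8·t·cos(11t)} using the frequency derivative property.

L{cos(11t)} = s/(s² + 121). Derivative: d/ds[s/(s² + 121)] = [(s² + 121) - s·2s]/(s² + 121)² = (121 - s²)/(s² + 121)². So L{t·cos(11t)} = -F'(s) = (s² - 121)/(s² + 121)². Then L{8·t·cos(11t)} = 8·(s² - 121)/(s² + 121)²

Final answer: 8·(s² - 121)/(s² + 121)²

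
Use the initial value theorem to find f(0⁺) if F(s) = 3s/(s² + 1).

f(0⁺) = lim_{s→∞} s·3s/(s² + 1) = lim_{s→∞} 3s²/(s² + 1) = 3

Final answer: 3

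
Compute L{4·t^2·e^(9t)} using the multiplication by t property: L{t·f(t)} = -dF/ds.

Using L{t^n·e^(at)} = n!/(s-a)^(n+1), L{t^2·e^(9t)} = 2/(s-9)^3, so L{4·t^2·e^(9t)} = 4·2/(s-9)^3 = 8/(s-9)^3

Final answer: 8/(s-9)^3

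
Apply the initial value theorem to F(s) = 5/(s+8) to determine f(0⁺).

f(0⁺) = lim_{s→∞} s·5/(s+8) = lim_{s→∞} 5s/(s+8) = 5

Final answer: 5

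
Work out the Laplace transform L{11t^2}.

L{11t^2} = 11 · L{t^2} = 11 · 2/s^3 = 22/s^3

Final answer: 22/s^3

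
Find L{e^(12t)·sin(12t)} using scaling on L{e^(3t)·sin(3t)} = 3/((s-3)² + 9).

Scaling with a=4: L{e^(12t)·sin(12t)} = (1/4) · 3/((s/4-3)² + 9). Simplifying: 12/((s-12)² + 144)

Final answer: 12/((s-12)² + 144)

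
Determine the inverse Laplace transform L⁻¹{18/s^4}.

L⁻¹{n!/s^(n+1)} = t^n with n=3. So L⁻¹{6/s^4} = t^3, and L⁻¹{18/s^4} = (18/6)·t^3 = 3·t^3

Final answer: 3·t^3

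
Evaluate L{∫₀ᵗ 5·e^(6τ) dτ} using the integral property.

L{∫₀ᵗ f(τ)dτ} = F(s)/s with F(s) = 5/(s-6), so L{∫₀ᵗ 5·e^(6τ) dτ} = 5/(s(s-6))

Final answer: 5/(s(s-6))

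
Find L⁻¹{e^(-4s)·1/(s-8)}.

L⁻¹{1/(s-8)} = e^(8t). By the time shift theorem, L⁻¹{e^(-as)F(s)} = u(t-a)f(t-a) with a=4, so L⁻¹{e^(-4s)·1/(s-8)} = u(t-4)·e^(8(t-4))

Final answer: u(t-4)·e^(8(t-4))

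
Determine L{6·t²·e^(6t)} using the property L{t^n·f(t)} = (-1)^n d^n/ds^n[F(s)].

L{e^(6t)} = 1/(s-6). d/ds[1/(s-6)] = -1/(s-6)². d²/ds²[1/(s-6)] = 2/(s-6)³. So L{t²·e^(6t)} = (-1)² · 2/(s-6)³ = 2/(s-6)³. Then L{6·t²·e^(6t)} = 6·2/(s-6)³ = 12/(s-6)³

Final answer: 12/(s-6)³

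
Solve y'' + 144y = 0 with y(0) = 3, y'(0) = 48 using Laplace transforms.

L{y''} + 144L{y} = 0. s²Y - 3s - 48 + 144Y = 0. Y(s² + 144) = 3s + 48. Y = (3s + 48)/(s² + 144). Inverting: y(t) = 3cos(12t) + 4sin(12t)

Final answer: y(t) = 3cos(12t) + 4sin(12t)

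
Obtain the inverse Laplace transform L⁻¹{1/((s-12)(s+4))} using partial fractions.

Decompose: A/(s-12) + B/(s+4). A = 1/16, B = -1/16. f(t) = (e^(12t) - e^(-4t))/16

Final answer: (e^(12t) - e^(-4t))/16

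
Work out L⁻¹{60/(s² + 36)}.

This is the form c·a/(s² + a²) with a = 6, c = 10. L⁻¹ = 10·sin(6t)

Final answer: 10·sin(6t)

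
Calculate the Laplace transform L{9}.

L{9} = 9 · L{1} = 9/s

Final answer: 9/s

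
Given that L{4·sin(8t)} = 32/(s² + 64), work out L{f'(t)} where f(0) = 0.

L{f'(t)} = s·F(s) - f(0) = s·32/(s² + 64) - 0 = 32s/(s² + 64)

Final answer: 32s/(s² + 64)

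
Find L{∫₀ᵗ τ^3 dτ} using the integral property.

L{∫₀ᵗ f(τ)dτ} = F(s)/s with f(t) = t^3. F(s) = 6/s^4, so L{∫₀ᵗ τ^3 dτ} = (6/s^4)/s = 6/s^5. (Check: ∫₀ᵗ τ^3 dτ = t^4/4.)

Final answer: 6/s^5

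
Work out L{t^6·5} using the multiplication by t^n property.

L{5} = 5/s. d^1/ds^1[1/s] = -1/s². d^2/ds^2[1/s] = 2/s^3. d^3/ds^3[1/s] = -6/s^4. d^4/ds^4[1/s] = 24/s^5. d^5/ds^5[1/s] = -120/s^6. d^6/ds^6[1/s] = 720/s^7. So L{t^6} = (-1)^{6}·720/s^7 = 720/s^7. Then L{t^6·5} = 5·720/s^7 = 3600/s^7

Final answer: 3600/s^7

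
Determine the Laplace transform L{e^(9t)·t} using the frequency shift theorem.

L{e^(at)·t^n} = n!/(s-a)^(n+1), so L{e^(9t)·t} = 1/(s-9)^2

Final answer: 1/(s-9)^2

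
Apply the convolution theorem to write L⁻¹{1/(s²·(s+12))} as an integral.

1/(s²·(s+12)) = (1/s^2)·(1/(s+12)) = L{t}·L{e^(-12t)}. So f(t) = t*e^(-12t) = ∫₀ᵗ τ·e^(-12(t-τ)) dτ

Final answer: ∫₀ᵗ τ·e^(-12(t-τ)) dτ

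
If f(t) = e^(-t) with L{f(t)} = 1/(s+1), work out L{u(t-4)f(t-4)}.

Time shift theorem: L{u(t-a)f(t-a)} = e^(-as)F(s). Here a=4, F(s) = 1/(s+1), so L{u(t-4)f(t-4)} = e^(-4s)·1/(s+1)

Final answer: e^(-4s)·1/(s+1)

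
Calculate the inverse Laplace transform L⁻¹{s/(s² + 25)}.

L⁻¹{s/(s² + 25)} = cos(5t)

Final answer: cos(5t)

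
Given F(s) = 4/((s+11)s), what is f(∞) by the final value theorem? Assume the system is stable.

f(∞) = lim_{s→0} sF(s) = lim_{s→0} 4/(s+11) = 4/11

Final answer: 4/11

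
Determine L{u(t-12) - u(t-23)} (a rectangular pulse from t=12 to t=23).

L{u(t-a)} = e^(-as)/s. L{u(t-12) - u(t-23)} = (e^(-12s) - e^(-23s))/s

Final answer: (e^(-12s) - e^(-23s))/s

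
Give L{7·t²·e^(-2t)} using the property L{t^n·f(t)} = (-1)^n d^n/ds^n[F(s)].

L{e^(-2t)} = 1/(s+2). d/ds[1/(s+2)] = -1/(s+2)². d²/ds²[1/(s+2)] = 2/(s+2)³. So L{t²·e^(-2t)} = (-1)² · 2/(s+2)³ = 2/(s+2)³. Then L{7·t²·e^(-2t)} = 7·2/(s+2)³ = 14/(s+2)³

Final answer: 14/(s+2)³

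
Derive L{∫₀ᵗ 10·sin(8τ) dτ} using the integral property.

L{∫₀ᵗ f(τ)dτ} = F(s)/s with F(s) = 80/(s² + 64), so the result is (80/(s² + 64))/s = 80/(s(s² + 64))

Final answer: 80/(s(s² + 64))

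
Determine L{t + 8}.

L{t + 8} = L{t} + 8·L{1} = 1/s² + 8/s

Final answer: 1/s² + 8/s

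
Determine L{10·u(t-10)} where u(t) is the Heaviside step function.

L{u(t-a)} = e^(-as)/s. Here a=10, so L{u(t-10)} = e^(-10s)/s, and L{10·u(t-10)} = 10·e^(-10s)/s

Final answer: 10·e^(-10s)/s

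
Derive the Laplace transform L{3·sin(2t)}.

L{sin(ωt)} = ω/(s² + ω²), so L{sin(2t)} = 2/(s² + 4). Then L{3·sin(2t)} = 3·2/(s² + 4) = 6/(s² + 4)

Final answer: 6/(s² + 4)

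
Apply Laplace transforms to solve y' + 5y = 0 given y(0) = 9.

L{y'} + 5L{y} = 0. sY - 9 + 5Y = 0. Y(s+5) = 9. Y = 9/(s+5)

Final answer: y(t) = 9e^(-5t)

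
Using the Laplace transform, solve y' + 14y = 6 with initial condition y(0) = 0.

sY + 14Y = 6/s. Y = 6/(s(s+14)). Partial fractions: Y = 3/7/s - 3/7/(s+14)

Final answer: y(t) = 3/7(1 - e^(-14t))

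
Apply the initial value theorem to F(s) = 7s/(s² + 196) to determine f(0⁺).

f(0⁺) = lim_{s→∞} s·7s/(s² + 196) = lim_{s→∞} 7s²/(s² + 196) = 7

Final answer: 7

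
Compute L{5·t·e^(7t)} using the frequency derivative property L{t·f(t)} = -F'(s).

L{e^(7t)} = 1/(s-7). By frequency derivative: L{t·e^(7t)} = -d/ds[1/(s-7)] = -(-1)/(s-7)² = 1/(s-7)². Then L{5·t·e^(7t)} = 5·1/(s-7)² = 5/(s-7)²

Final answer: 5/(s-7)²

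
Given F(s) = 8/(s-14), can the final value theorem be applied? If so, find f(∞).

sF(s) = 8s/(s-14) has a pole at s = 14 in the right half-plane. Theorem does NOT apply (unstable system; f(t) = 8·e^(14t) grows without bound).

Final answer: Not applicable (unstable)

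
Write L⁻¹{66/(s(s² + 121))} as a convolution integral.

66/(s(s² + 121)) = (1/s)·(66/(s² + 121)) = L{1}·L{6·sin(11t)}. So f(t) = 1*(6·sin(11t)) = ∫₀ᵗ 6·sin(11τ) dτ

Final answer: ∫₀ᵗ 6·sin(11τ) dτ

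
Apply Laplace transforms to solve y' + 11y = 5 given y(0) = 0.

sY + 11Y = 5/s. Y = 5/(s(s+11)). Partial fractions: Y = 5/11/s - 5/11/(s+11)

Final answer: y(t) = 5/11(1 - e^(-11t))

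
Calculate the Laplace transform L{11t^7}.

L{11t^7} = 11 · L{t^7} = 11 · 5040/s^8 = 55440/s^8

Final answer: 55440/s^8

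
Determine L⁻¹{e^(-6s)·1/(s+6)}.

L⁻¹{1/(s+6)} = e^(-6t). By the time shift theorem, L⁻¹{e^(-as)F(s)} = u(t-a)f(t-a) with a=6, so L⁻¹{e^(-6s)·1/(s+6)} = u(t-6)·e^(-6(t-6))

Final answer: u(t-6)·e^(-6(t-6))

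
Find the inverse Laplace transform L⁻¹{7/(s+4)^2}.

L⁻¹{n!/(s-a)^(n+1)} = t^n·e^(at) with n=1, a=-4. So L⁻¹{1/(s+4)^2} = t·e^(-4t), and L⁻¹{7/(s+4)^2} = (7/1)·t·e^(-4t) = 7·t·e^(-4t)

Final answer: 7·t·e^(-4t)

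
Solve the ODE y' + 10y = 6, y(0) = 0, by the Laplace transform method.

sY + 10Y = 6/s. Y = 6/(s(s+10)). Partial fractions: Y = 3/5/s - 3/5/(s+10)

Final answer: y(t) = 3/5(1 - e^(-10t))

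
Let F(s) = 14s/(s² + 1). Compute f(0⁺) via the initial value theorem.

f(0⁺) = lim_{s→∞} s·14s/(s² + 1) = lim_{s→∞} 14s²/(s² + 1) = 14

Final answer: 14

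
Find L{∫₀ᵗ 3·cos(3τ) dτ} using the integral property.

L{∫₀ᵗ f(τ)dτ} = F(s)/s with F(s) = 3s/(s² + 9), so the result is (3s/(s² + 9))/s = 3/(s² + 9)

Final answer: 3/(s² + 9)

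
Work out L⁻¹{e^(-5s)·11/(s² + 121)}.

L⁻¹{11/(s² + 121)} = sin(11t). By the time shift theorem, L⁻¹{e^(-as)F(s)} = u(t-a)f(t-a) with a=5, so L⁻¹{e^(-5s)·11/(s² + 121)} = u(t-5)·sin(11(t-5))

Final answer: u(t-5)·sin(11(t-5))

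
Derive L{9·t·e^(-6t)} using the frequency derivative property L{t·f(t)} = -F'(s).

L{e^(-6t)} = 1/(s+6). By frequency derivative: L{t·e^(-6t)} = -d/ds[1/(s+6)] = -(-1)/(s+6)² = 1/(s+6)². Then L{9·t·e^(-6t)} = 9·1/(s+6)² = 9/(s+6)²

Final answer: 9/(s+6)²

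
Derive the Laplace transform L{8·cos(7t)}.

L{cos(ωt)} = s/(s² + ω²), so L{cos(7t)} = s/(s² + 49). Then L{8·cos(7t)} = 8·s/(s² + 49) = 8s/(s² + 49)

Final answer: 8s/(s² + 49)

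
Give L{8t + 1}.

L{8t + 1} = 8·L{t} + L{1} = 8/s² + 1/s

Final answer: 8/s² + 1/s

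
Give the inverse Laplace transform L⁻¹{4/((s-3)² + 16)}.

Using frequency shift, L⁻¹{4/((s-3)² + 16)} = e^(3t)·sin(4t)

Final answer: e^(3t)·sin(4t)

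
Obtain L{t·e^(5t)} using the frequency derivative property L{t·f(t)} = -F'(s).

L{e^(5t)} = 1/(s-5). By frequency derivative: L{t·e^(5t)} = -d/ds[1/(s-5)] = -(-1)/(s-5)² = 1/(s-5)²

Final answer: 1/(s-5)²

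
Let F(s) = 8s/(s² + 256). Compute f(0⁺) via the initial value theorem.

f(0⁺) = lim_{s→∞} s·8s/(s² + 256) = lim_{s→∞} 8s²/(s² + 256) = 8

Final answer: 8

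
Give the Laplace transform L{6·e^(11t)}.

L{e^(at)} = 1/(s-a), so L{e^(11t)} = 1/(s-11). Then L{6·e^(11t)} = 6/(s-11)

Final answer: 6/(s-11)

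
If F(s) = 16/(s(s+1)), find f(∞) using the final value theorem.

f(∞) = lim_{s→0} s·16/(s(s+1)) = lim_{s→0} 16/(s+1) = 16/1 = 16

Final answer: 16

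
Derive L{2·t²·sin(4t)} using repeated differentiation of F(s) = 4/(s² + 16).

F(s) = 4/(s² + 16). F'(s) = -8s/(s² + 16)². F''(s) = -8(16 - 3s²)/(s² + 16)³ = (24s² - 128)/(s² + 16)³. So L{t²·sin(4t)} = (-1)² F''(s) = (24s² - 128)/(s² + 16)³. Then L{2·t²·sin(4t)} = 2·(24s² - 128)/(s² + 16)³ = (48s² - 256)/(s² + 16)³

Final answer: (48s² - 256)/(s² + 16)³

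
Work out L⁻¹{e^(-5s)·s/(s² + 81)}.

L⁻¹{s/(s² + 81)} = cos(9t). By the time shift theorem, L⁻¹{e^(-as)F(s)} = u(t-a)f(t-a) with a=5, so L⁻¹{e^(-5s)·s/(s² + 81)} = u(t-5)·cos(9(t-5))

Final answer: u(t-5)·cos(9(t-5))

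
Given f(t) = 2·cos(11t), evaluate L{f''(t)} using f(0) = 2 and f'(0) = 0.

F(s) = 2s/(s² + 121). L{f''(t)} = s²F(s) - sf(0) - f'(0) = 2s³/(s² + 121) - 2s = (2s³ - 2s(s² + 121))/(s² + 121) = -242s/(s² + 121)

Final answer: -242s/(s² + 121)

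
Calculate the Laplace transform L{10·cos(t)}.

L{cos(ωt)} = s/(s² + ω²), so L{cos(t)} = s/(s² + 1). Then L{10·cos(t)} = 10·s/(s² + 1) = 10s/(s² + 1)

Final answer: 10s/(s² + 1)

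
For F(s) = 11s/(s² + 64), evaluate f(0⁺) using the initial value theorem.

f(0⁺) = lim_{s→∞} s·11s/(s² + 64) = lim_{s→∞} 11s²/(s² + 64) = 11

Final answer: 11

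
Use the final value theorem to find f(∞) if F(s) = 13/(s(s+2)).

f(∞) = lim_{s→0} s·13/(s(s+2)) = lim_{s→0} 13/(s+2) = 13/2 = 13/2

Final answer: 13/2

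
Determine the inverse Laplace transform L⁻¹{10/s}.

L⁻¹{c/s} = c, so L⁻¹{10/s} = 10

Final answer: 10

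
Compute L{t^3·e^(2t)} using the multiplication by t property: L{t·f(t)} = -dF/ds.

Using L{t^n·e^(at)} = n!/(s-a)^(n+1), L{t^3·e^(2t)} = 6/(s-2)^4

Final answer: 6/(s-2)^4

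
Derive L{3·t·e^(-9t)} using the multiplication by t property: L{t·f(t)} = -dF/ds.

Using L{t^n·e^(at)} = n!/(s-a)^(n+1), L{t·e^(-9t)} = 1/(s+9)^2, so L{3·t·e^(-9t)} = 3·1/(s+9)^2 = 3/(s+9)^2

Final answer: 3/(s+9)^2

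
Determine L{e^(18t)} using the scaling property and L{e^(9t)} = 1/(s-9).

Using L{f(at)} = (1/a)F(s/a) with a=2 and f(t) = e^(9t): L{e^(18t)} = (1/2) · 1/((s/2)-9) = (1/2) · 2/(s-18) = 1/(s-18)

Final answer: 1/(s-18)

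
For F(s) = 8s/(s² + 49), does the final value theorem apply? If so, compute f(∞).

The final value theorem requires all poles of sF(s) in the left half-plane. sF(s) = 8s²/(s² + 49) has poles at s = ±7i (imaginary axis). Theorem does NOT apply (oscillatory system).

Final answer: Not applicable (oscillatory)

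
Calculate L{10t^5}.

L{t^n} = n!/s^(n+1). So L{10t^5} = 10·5!/s^6 = 1200/s^6

Final answer: 1200/s^6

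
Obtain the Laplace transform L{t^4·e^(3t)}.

L{t^n·e^(at)} = n!/(s-a)^(n+1), so L{t^4·e^(3t)} = 24/(s-3)^5

Final answer: 24/(s-3)^5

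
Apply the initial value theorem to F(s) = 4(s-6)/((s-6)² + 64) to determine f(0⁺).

f(0⁺) = lim_{s→∞} sF(s) = lim_{s→∞} 4s(s-6)/((s-6)² + 64) = 4

Final answer: 4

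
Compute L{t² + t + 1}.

L{t² + t + 1} = 2/s³ + 1/s² + 1/s = 2/s³ + 1/s² + 1/s

Final answer: 2/s³ + 1/s² + 1/s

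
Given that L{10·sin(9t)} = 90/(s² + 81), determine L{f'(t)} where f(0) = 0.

L{f'(t)} = s·F(s) - f(0) = s·90/(s² + 81) - 0 = 90s/(s² + 81)

Final answer: 90s/(s² + 81)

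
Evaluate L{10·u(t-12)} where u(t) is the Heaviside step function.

L{u(t-a)} = e^(-as)/s. Here a=12, so L{u(t-12)} = e^(-12s)/s, and L{10·u(t-12)} = 10·e^(-12s)/s

Final answer: 10·e^(-12s)/s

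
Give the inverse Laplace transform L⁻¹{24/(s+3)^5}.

L⁻¹{n!/(s-a)^(n+1)} = t^n·e^(at), so L⁻¹{24/(s+3)^5} = t^4·e^(-3t)

Final answer: t^4·e^(-3t)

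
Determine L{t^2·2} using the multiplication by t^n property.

L{2} = 2/s. d^1/ds^1[1/s] = -1/s². d^2/ds^2[1/s] = 2/s^3. So L{t^2} = (-1)^{2}·2/s^3 = 2/s^3. Then L{t^2·2} = 2·2/s^3 = 4/s^3

Final answer: 4/s^3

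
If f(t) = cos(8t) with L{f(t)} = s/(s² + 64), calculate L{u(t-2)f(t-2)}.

Time shift theorem: L{u(t-a)f(t-a)} = e^(-as)F(s). Here a=2, F(s) = s/(s² + 64), so L{u(t-2)f(t-2)} = e^(-2s)·s/(s² + 64)

Final answer: e^(-2s)·s/(s² + 64)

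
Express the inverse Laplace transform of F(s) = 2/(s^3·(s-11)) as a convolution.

2/(s^3·(s-11)) = (2/s^3)·(1/(s-11)) = L{t^2}·L{e^(11t)}. So f(t) = t^2*e^(11t) = ∫₀ᵗ τ^2·e^(11(t-τ)) dτ

Final answer: ∫₀ᵗ τ^2·e^(11(t-τ)) dτ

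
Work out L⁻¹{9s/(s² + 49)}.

This is the form c·s/(s² + a²) with a = 7, c = 9. L⁻¹ = 9·cos(7t)

Final answer: 9·cos(7t)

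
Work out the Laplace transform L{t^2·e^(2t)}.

L{t^n·e^(at)} = n!/(s-a)^(n+1), so L{t^2·e^(2t)} = 2/(s-2)^3

Final answer: 2/(s-2)^3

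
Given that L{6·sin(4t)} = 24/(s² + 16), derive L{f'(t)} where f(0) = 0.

L{f'(t)} = s·F(s) - f(0) = s·24/(s² + 16) - 0 = 24s/(s² + 16)

Final answer: 24s/(s² + 16)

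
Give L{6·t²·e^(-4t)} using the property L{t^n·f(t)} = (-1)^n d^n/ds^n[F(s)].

L{e^(-4t)} = 1/(s+4). d/ds[1/(s+4)] = -1/(s+4)². d²/ds²[1/(s+4)] = 2/(s+4)³. So L{t²·e^(-4t)} = (-1)² · 2/(s+4)³ = 2/(s+4)³. Then L{6·t²·e^(-4t)} = 6·2/(s+4)³ = 12/(s+4)³

Final answer: 12/(s+4)³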